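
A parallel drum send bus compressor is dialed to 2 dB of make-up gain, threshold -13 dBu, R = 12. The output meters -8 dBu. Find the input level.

23 dBu

Remove make-up: -8 − 2 = -10 dBu.
Post-compression overshoot = -10 − (-13) = 3 dB.
Input overshoot = R × output overshoot = 36 dB → input = -13 + 36 = 23 dBu.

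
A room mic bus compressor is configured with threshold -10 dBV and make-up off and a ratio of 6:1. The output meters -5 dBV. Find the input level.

Post-compression overshoot = -5 − (-10) = 5 dB.
Undo the ratio: input overshoot = 5 × 6 = 30 dB, giving input = 20 dBV.

20 dBV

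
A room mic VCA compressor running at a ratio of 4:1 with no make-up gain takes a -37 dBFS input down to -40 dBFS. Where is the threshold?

Let T be the threshold. Output overshoot = (input overshoot)/R, so -40 − T = (-37 − T)/4.
4·(-40 − T) = -37 − T → 3·T = -160 − (-37) = -123.
T = -123/3 = -41 dBFS.

-41 dBFS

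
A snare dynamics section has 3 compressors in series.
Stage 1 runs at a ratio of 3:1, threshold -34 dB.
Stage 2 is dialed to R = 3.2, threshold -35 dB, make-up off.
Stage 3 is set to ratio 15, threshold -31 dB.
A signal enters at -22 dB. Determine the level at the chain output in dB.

Stage 1: overshoot 12 dB → 12/3 = 4 dB → -30 dB.
Stage 2: overshoot 5 dB → 5/3.2 = 1.5625 dB → -33.4375 dB.
Stage 3: -33.4375 dB is at or below the -31 dB threshold — no compression; output -33.4375 dB.

-33.4375 dB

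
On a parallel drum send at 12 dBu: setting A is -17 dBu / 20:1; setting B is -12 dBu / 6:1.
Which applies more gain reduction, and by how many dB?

A, by 7.55 dB

A: overshoot 29 dB → output overshoot 1.45 dB → GR 27.55 dB.
B: overshoot 24 dB → output overshoot 4 dB → GR 20 dB.
Difference: 7.55 dB in favour of A.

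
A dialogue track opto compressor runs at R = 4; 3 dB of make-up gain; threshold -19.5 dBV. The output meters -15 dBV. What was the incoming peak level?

-13.5 dBV

Before make-up, the level was -15 − 3 = -18 dBV.
Post-compression overshoot = -18 − (-19.5) = 1.5 dB.
Before 4:1 compression the overshoot was 1.5 × 4 = 6 dB, so input = -19.5 + 6 = -13.5 dBV.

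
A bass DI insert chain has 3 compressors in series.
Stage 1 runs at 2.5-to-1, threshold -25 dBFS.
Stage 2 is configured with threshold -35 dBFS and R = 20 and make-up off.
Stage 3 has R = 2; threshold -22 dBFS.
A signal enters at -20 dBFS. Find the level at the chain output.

Stage 1: overshoot 5 dB → 5/2.5 = 2 dB → -23 dBFS.
Stage 2: -23 dBFS is 12 dB over -35 dBFS; at 20:1 that becomes 0.6 dB over, giving -34.4 dBFS.
Stage 3: -34.4 dBFS is at or below the -22 dBFS threshold — no compression; output -34.4 dBFS.

-34.4 dBFS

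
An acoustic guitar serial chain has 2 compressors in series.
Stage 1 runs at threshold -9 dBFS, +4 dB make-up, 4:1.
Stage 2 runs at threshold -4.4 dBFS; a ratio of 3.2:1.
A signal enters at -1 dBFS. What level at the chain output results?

-3.9625 dBFS

Stage 1: 8 dB above -9 dBFS, reduced 4:1 to 2 dB above → -7 dBFS; +4 dB make-up → -3 dBFS.
Stage 2: 1.4 dB above -4.4 dBFS, reduced 3.2:1 to 0.4375 dB above → -3.9625 dBFS.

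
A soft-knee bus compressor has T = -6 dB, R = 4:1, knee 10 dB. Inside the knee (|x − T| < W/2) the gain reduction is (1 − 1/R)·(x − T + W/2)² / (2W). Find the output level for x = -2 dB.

x − T + W/2 = -2 − (-6) + 5 = 9.
GR = (1 − 1/4) × 9² / 20 = 0.75 × 81 / 20 = 3.0375 dB.
Output = -2 − 3.0375 = -5.0375 dB.

-5.0375 dB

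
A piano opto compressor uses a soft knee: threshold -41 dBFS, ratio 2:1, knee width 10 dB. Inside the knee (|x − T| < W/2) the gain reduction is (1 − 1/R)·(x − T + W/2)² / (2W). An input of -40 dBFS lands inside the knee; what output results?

x − T + W/2 = -40 − (-41) + 5 = 6.
GR = (1 − 1/2) × 6² / 20 = 0.5 × 36 / 20 = 0.9 dB.
Output = -40 − 0.9 = -40.9 dBFS.

-40.9 dBFS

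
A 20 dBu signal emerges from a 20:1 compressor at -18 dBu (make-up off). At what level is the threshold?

Input is 40 dB above T (since output overshoot × R = input overshoot: (-18 − T)·20 = 20 − T gives T = -20 dBu).
Check: -20 + (20 − (-20))/20 = -20 + 2 = -18 dBu. ✓

-20 dBu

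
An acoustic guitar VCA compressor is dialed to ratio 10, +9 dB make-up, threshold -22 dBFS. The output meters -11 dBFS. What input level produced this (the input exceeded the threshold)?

-2 dBFS

Stripping the +9 dB make-up gives -20 dBFS at the gain stage.
That's 2 dB above the -22 dBFS threshold.
Undo the ratio: input overshoot = 2 × 10 = 20 dB, giving input = -2 dBFS.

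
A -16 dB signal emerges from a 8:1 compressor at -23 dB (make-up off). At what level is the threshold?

Gain reduction = -16 − (-23) = 7 dB; output overshoot = GR / (R − 1) = 7 / 7 = 1 dB.
Threshold = output − output overshoot = -23 − 1 = -24 dB.

-24 dB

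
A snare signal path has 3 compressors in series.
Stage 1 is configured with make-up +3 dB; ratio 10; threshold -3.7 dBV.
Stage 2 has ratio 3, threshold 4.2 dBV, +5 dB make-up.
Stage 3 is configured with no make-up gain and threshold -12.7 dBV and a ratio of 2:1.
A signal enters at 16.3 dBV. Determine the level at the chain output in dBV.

Stage 1: 16.3 dBV is 20 dB over -3.7 dBV; at 10:1 that becomes 2 dB over, giving -1.7 dBV; +3 dB make-up → 1.3 dBV.
Stage 2: below threshold (1.3 ≤ 4.2); passes unchanged; make-up brings it to 6.3 dBV.
Stage 3: 6.3 dBV is 19 dB over -12.7 dBV; at 2:1 that becomes 9.5 dB over, giving -3.2 dBV.

-3.2 dBV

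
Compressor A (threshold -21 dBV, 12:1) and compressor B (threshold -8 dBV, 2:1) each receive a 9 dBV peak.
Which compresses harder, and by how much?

A: overshoot 30 dB → output overshoot 2.5 dB → GR 27.5 dB.
B: overshoot 17 dB → output overshoot 8.5 dB → GR 8.5 dB.
A applies 19 dB more gain reduction.

A, by 19 dB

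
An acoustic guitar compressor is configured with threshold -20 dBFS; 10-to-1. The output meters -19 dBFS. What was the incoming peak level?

That's 1 dB above the -20 dBFS threshold.
Before 10:1 compression the overshoot was 1 × 10 = 10 dB, so input = -20 + 10 = -10 dBFS.

-10 dBFS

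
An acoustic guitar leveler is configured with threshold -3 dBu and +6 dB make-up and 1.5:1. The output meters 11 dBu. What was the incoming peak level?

9 dBu

Before make-up, the level was 11 − 6 = 5 dBu.
The compressed level sits 5 − (-3) = 8 dB over threshold.
Undo the ratio: input overshoot = 8 × 1.5 = 12 dB, giving input = 9 dBu.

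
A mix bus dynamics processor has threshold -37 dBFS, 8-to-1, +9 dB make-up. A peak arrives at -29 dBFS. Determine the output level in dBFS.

-27 dBFS

The input is 8 dB above the -37 dBFS threshold.
The 8 dB excess becomes 1 dB after 8:1 reduction.
That puts the output at -36 dBFS; make-up adds 9 dB, giving -27 dBFS.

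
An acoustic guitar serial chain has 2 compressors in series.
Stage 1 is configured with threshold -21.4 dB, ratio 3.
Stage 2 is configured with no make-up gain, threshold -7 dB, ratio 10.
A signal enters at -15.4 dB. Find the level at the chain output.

Stage 1: 6 dB above -21.4 dB, reduced 3:1 to 2 dB above → -19.4 dB.
Stage 2: -19.4 dB ≤ -7 dB, so stage 2 doesn't engage; output -19.4 dB.

-19.4 dB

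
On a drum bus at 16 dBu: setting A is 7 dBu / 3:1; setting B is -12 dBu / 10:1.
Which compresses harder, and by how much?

B, by 19.2 dB

A: GR = 9 − 9/3 = 6 dB.
B: GR = 28 − 28/10 = 25.2 dB.
B applies 19.2 dB more gain reduction.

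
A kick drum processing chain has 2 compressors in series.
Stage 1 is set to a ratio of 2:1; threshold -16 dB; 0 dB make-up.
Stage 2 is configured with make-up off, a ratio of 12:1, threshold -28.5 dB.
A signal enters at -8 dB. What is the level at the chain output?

-27.125 dB

Stage 1: 8 dB above -16 dB, reduced 2:1 to 4 dB above → -12 dB.
Stage 2: overshoot 16.5 dB → 16.5/12 = 1.375 dB → -27.125 dB.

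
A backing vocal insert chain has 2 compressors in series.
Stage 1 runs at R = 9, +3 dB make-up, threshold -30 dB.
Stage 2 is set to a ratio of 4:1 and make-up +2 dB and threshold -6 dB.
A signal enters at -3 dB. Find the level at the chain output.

Stage 1: -3 dB is 27 dB over -30 dB; at 9:1 that becomes 3 dB over, giving -27 dB; +3 dB make-up → -24 dB.
Stage 2: below threshold (-24 ≤ -6); passes unchanged; make-up brings it to -22 dB.

-22 dB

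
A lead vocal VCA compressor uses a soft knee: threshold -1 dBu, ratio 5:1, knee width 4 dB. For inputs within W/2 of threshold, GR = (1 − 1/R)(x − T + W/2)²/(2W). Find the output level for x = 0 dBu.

-0.9 dBu

x − T + W/2 = 0 − (-1) + 2 = 3.
GR = (1 − 1/5) × 3² / 8 = 0.8 × 9 / 8 = 0.9 dB.
Output = 0 − 0.9 = -0.9 dBu.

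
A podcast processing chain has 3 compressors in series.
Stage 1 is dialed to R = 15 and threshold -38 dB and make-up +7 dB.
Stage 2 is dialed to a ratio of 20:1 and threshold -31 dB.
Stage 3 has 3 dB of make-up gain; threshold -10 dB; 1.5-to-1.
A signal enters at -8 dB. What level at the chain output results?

Stage 1: 30 dB above -38 dB, reduced 15:1 to 2 dB above → -36 dB; +7 dB make-up → -29 dB.
Stage 2: -29 dB is 2 dB over -31 dB; at 20:1 that becomes 0.1 dB over, giving -30.9 dB.
Stage 3: below threshold (-30.9 ≤ -10); passes unchanged; make-up brings it to -27.9 dB.

-27.9 dB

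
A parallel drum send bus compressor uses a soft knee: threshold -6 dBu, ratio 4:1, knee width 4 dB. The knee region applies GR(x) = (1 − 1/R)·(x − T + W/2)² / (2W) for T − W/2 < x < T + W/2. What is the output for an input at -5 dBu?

x − T + W/2 = -5 − (-6) + 2 = 3.
GR = (1 − 1/4) × 3² / 8 = 0.75 × 9 / 8 = 0.84375 dB.
Output = -5 − 0.84375 = -5.84375 dBu.

-5.84375 dBu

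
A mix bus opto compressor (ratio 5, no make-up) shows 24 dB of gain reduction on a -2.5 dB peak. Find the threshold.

-32.5 dB

Gain reduction = -2.5 − (-26.5) = 24 dB; output overshoot = GR / (R − 1) = 24 / 4 = 6 dB.
Threshold = output − output overshoot = -26.5 − 6 = -32.5 dB.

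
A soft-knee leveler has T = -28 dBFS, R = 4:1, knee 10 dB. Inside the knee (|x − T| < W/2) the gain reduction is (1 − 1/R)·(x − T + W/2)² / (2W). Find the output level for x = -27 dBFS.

x − T + W/2 = -27 − (-28) + 5 = 6.
GR = (1 − 1/4) × 6² / 20 = 0.75 × 36 / 20 = 1.35 dB.
Output = -27 − 1.35 = -28.35 dBFS.

-28.35 dBFS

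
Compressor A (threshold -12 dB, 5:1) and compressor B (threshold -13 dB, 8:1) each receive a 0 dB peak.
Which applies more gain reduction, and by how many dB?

B, by 1.775 dB

A: GR = 12 − 12/5 = 9.6 dB.
B: GR = 13 − 13/8 = 11.375 dB.
B applies 1.775 dB more gain reduction.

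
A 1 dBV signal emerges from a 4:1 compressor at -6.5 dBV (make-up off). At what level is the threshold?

Input is 10 dB above T (since output overshoot × R = input overshoot: (-6.5 − T)·4 = 1 − T gives T = -9 dBV).
Check: -9 + (1 − (-9))/4 = -9 + 2.5 = -6.5 dBV. ✓

-9 dBV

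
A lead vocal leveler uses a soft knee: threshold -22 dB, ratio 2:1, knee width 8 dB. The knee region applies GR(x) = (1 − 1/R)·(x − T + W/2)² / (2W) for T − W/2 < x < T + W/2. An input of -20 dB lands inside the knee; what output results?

x − T + W/2 = -20 − (-22) + 4 = 6.
GR = (1 − 1/2) × 6² / 16 = 0.5 × 36 / 16 = 1.125 dB.
Output = -20 − 1.125 = -21.125 dB.

-21.125 dB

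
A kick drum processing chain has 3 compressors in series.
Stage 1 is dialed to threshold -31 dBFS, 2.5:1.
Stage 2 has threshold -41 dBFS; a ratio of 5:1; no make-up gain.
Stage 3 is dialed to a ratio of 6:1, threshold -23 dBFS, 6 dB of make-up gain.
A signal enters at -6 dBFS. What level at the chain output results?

-31 dBFS

Stage 1: 25 dB above -31 dBFS, reduced 2.5:1 to 10 dB above → -21 dBFS.
Stage 2: 20 dB above -41 dBFS, reduced 5:1 to 4 dB above → -37 dBFS.
Stage 3: -37 dBFS is at or below the -23 dBFS threshold — no compression; make-up brings it to -31 dBFS.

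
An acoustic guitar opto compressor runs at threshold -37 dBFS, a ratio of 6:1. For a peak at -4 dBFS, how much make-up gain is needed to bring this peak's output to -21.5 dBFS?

The peak compresses to -37 + 33/6 = -31.5 dBFS.
To reach -21.5 dBFS requires -21.5 − (-31.5) = 10 dB of make-up.

10 dB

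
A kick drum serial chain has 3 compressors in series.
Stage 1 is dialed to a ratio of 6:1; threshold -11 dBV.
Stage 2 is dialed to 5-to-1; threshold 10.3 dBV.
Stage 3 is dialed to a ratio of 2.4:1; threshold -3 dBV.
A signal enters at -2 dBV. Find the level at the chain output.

Stage 1: overshoot 9 dB → 9/6 = 1.5 dB → -9.5 dBV.
Stage 2: below threshold (-9.5 ≤ 10.3); passes unchanged; output -9.5 dBV.
Stage 3: -9.5 dBV is at or below the -3 dBV threshold — no compression; output -9.5 dBV.

-9.5 dBV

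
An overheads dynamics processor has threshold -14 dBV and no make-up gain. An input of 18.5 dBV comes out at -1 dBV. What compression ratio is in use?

2.5:1

Input overshoot = 18.5 − (-14) = 32.5 dB; output overshoot = -1 − (-14) = 13 dB.
Ratio = 32.5 / 13 = 2.5.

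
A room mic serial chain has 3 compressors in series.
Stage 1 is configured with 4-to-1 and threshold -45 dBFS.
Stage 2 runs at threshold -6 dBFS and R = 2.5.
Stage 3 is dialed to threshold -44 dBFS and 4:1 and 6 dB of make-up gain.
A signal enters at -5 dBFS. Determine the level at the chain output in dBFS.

-35.75 dBFS

Stage 1: 40 dB above -45 dBFS, reduced 4:1 to 10 dB above → -35 dBFS.
Stage 2: -35 dBFS is at or below the -6 dBFS threshold — no compression; output -35 dBFS.
Stage 3: -35 dBFS is 9 dB over -44 dBFS; at 4:1 that becomes 2.25 dB over, giving -41.75 dBFS; +6 dB make-up → -35.75 dBFS.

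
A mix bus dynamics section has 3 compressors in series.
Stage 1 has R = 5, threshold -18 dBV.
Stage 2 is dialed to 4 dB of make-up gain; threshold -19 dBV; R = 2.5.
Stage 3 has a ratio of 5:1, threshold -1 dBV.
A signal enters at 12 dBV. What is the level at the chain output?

-12.2 dBV

Stage 1: 30 dB above -18 dBV, reduced 5:1 to 6 dB above → -12 dBV.
Stage 2: overshoot 7 dB → 7/2.5 = 2.8 dB → -16.2 dBV; +4 dB make-up → -12.2 dBV.
Stage 3: below threshold (-12.2 ≤ -1); passes unchanged; output -12.2 dBV.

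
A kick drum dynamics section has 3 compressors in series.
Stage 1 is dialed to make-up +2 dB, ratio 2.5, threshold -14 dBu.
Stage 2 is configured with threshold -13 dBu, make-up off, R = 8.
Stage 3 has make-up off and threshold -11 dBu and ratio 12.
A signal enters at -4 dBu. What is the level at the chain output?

-12.375 dBu

Stage 1: 10 dB above -14 dBu, reduced 2.5:1 to 4 dB above → -10 dBu; +2 dB make-up → -8 dBu.
Stage 2: -8 dBu is 5 dB over -13 dBu; at 8:1 that becomes 0.625 dB over, giving -12.375 dBu.
Stage 3: below threshold (-12.375 ≤ -11); passes unchanged; output -12.375 dBu.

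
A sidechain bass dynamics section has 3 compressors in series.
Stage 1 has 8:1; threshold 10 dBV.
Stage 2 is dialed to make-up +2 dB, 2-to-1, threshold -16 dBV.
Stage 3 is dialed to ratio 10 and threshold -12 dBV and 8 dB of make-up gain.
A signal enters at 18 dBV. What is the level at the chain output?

Stage 1: overshoot 8 dB → 8/8 = 1 dB → 11 dBV.
Stage 2: 11 dBV is 27 dB over -16 dBV; at 2:1 that becomes 13.5 dB over, giving -2.5 dBV; +2 dB make-up → -0.5 dBV.
Stage 3: 11.5 dB above -12 dBV, reduced 10:1 to 1.15 dB above → -10.85 dBV; +8 dB make-up → -2.85 dBV.

-2.85 dBV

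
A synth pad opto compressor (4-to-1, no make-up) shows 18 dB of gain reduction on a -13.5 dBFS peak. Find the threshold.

-37.5 dBFS

Gain reduction = -13.5 − (-31.5) = 18 dB; output overshoot = GR / (R − 1) = 18 / 3 = 6 dB.
Threshold = output − output overshoot = -31.5 − 6 = -37.5 dBFS.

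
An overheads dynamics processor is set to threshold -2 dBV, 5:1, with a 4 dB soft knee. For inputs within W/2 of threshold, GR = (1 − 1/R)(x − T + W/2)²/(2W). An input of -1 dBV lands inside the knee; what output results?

-1.9 dBV

x − T + W/2 = -1 − (-2) + 2 = 3.
GR = (1 − 1/5) × 3² / 8 = 0.8 × 9 / 8 = 0.9 dB.
Output = -1 − 0.9 = -1.9 dBV.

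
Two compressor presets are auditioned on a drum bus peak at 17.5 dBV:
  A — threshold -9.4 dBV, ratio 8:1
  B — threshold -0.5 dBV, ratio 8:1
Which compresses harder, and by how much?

A, by 7.7875 dB

A: overshoot 26.9 dB → output overshoot 3.3625 dB → GR 23.5375 dB.
B: overshoot 18 dB → output overshoot 2.25 dB → GR 15.75 dB.
A reduces 7.7875 dB more.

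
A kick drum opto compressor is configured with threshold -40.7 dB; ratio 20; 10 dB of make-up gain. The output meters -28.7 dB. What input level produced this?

-0.7 dB

Remove make-up: -28.7 − 10 = -38.7 dB.
That's 2 dB above the -40.7 dB threshold.
Undo the ratio: input overshoot = 2 × 20 = 40 dB, giving input = -0.7 dB.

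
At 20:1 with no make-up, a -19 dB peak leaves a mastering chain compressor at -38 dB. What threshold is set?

-39 dB

Input is 20 dB above T (since output overshoot × R = input overshoot: (-38 − T)·20 = -19 − T gives T = -39 dB).
Check: -39 + (-19 − (-39))/20 = -39 + 1 = -38 dB. ✓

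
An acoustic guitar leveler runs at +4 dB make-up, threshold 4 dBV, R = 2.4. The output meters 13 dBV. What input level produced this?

16 dBV

Remove make-up: 13 − 4 = 9 dBV.
That's 5 dB above the 4 dBV threshold.
Before 2.4:1 compression the overshoot was 5 × 2.4 = 12 dB, so input = 4 + 12 = 16 dBV.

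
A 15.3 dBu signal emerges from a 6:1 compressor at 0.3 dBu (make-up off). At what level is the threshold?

Gain reduction = 15.3 − 0.3 = 15 dB; output overshoot = GR / (R − 1) = 15 / 5 = 3 dB.
Threshold = output − output overshoot = 0.3 − 3 = -2.7 dBu.

-2.7 dBu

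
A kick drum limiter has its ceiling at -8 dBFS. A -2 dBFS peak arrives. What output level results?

The limiter clamps the peak to its -8 dBFS ceiling.

-8 dBFS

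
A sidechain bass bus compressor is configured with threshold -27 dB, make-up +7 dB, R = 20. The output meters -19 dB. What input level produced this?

Before make-up, the level was -19 − 7 = -26 dB.
That's 1 dB above the -27 dB threshold.
Input overshoot = R × output overshoot = 20 dB → input = -27 + 20 = -7 dB.

-7 dB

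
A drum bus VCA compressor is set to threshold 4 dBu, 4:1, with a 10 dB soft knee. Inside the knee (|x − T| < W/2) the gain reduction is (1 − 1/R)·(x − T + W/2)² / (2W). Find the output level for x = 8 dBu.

4.9625 dBu

x − T + W/2 = 8 − 4 + 5 = 9.
GR = (1 − 1/4) × 9² / 20 = 0.75 × 81 / 20 = 3.0375 dB.
Output = 8 − 3.0375 = 4.9625 dBu.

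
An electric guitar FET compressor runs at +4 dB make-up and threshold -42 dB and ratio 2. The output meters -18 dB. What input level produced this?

-2 dB

Remove make-up: -18 − 4 = -22 dB.
Post-compression overshoot = -22 − (-42) = 20 dB.
Undo the ratio: input overshoot = 20 × 2 = 40 dB, giving input = -2 dB.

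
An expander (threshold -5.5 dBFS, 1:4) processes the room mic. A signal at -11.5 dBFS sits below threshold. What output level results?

-29.5 dBFS

Undershoot = (-5.5) − (-11.5) = 6 dB.
At 1:4, that expands to 24 dB under threshold.
Output = -5.5 − 24 = -29.5 dBFS.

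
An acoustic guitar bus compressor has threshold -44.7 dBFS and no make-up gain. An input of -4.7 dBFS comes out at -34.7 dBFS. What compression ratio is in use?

Input overshoot = -4.7 − (-44.7) = 40 dB; output overshoot = -34.7 − (-44.7) = 10 dB.
Ratio = 40 / 10 = 4.

4:1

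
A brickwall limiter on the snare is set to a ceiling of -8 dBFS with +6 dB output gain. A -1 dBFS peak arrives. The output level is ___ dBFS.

A brickwall limiter is an ∞:1 compressor: any input above the ceiling is clamped to -8 dBFS.
Output gain then adds 6 dB: -8 + 6 = -2 dBFS.

-2 dBFS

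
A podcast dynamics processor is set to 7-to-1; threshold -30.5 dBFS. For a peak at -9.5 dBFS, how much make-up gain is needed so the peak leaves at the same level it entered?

Without make-up, output = threshold + overshoot/7 = -30.5 + 3 = -27.5 dBFS.
Gap to target: 18 dB.

18 dB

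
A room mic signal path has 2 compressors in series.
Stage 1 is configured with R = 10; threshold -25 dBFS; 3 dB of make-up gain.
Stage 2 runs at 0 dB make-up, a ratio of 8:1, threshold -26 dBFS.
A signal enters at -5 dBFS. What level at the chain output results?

Stage 1: -5 dBFS is 20 dB over -25 dBFS; at 10:1 that becomes 2 dB over, giving -23 dBFS; +3 dB make-up → -20 dBFS.
Stage 2: -20 dBFS is 6 dB over -26 dBFS; at 8:1 that becomes 0.75 dB over, giving -25.25 dBFS.

-25.25 dBFS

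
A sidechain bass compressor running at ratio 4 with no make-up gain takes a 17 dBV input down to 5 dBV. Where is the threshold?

Input is 16 dB above T (since output overshoot × R = input overshoot: (5 − T)·4 = 17 − T gives T = 1 dBV).
Check: 1 + (17 − 1)/4 = 1 + 4 = 5 dBV. ✓

1 dBV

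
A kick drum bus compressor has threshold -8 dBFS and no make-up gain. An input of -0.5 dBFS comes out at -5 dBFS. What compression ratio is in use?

Input overshoot = -0.5 − (-8) = 7.5 dB; output overshoot = -5 − (-8) = 3 dB.
Ratio = 7.5 / 3 = 2.5.

2.5:1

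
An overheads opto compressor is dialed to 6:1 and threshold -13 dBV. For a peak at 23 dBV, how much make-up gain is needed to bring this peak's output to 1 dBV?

8 dB

The peak compresses to -13 + 36/6 = -7 dBV.
To reach 1 dBV requires 1 − (-7) = 8 dB of make-up.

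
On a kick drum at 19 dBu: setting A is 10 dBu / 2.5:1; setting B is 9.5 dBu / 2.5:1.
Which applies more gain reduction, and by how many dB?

A: GR = 9 − 9/2.5 = 5.4 dB.
B: GR = 9.5 − 9.5/2.5 = 5.7 dB.
B reduces 0.3 dB more.

B, by 0.3 dB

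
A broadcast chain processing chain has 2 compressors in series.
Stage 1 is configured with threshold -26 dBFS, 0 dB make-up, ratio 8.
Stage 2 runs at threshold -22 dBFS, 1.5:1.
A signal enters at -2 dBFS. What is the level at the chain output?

-23 dBFS

Stage 1: -2 dBFS is 24 dB over -26 dBFS; at 8:1 that becomes 3 dB over, giving -23 dBFS.
Stage 2: -23 dBFS ≤ -22 dBFS, so stage 2 doesn't engage; output -23 dBFS.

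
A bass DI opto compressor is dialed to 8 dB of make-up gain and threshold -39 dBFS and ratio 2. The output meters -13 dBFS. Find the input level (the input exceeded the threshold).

-3 dBFS

Before make-up, the level was -13 − 8 = -21 dBFS.
That's 18 dB above the -39 dBFS threshold.
Before 2:1 compression the overshoot was 18 × 2 = 36 dB, so input = -39 + 36 = -3 dBFS.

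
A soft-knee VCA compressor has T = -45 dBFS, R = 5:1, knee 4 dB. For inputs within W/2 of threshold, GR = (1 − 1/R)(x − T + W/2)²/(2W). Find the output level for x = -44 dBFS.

x − T + W/2 = -44 − (-45) + 2 = 3.
GR = (1 − 1/5) × 3² / 8 = 0.8 × 9 / 8 = 0.9 dB.
Output = -44 − 0.9 = -44.9 dBFS.

-44.9 dBFS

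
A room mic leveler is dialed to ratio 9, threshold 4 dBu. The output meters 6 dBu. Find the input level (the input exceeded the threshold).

The compressed level sits 6 − 4 = 2 dB over threshold.
Input overshoot = R × output overshoot = 18 dB → input = 4 + 18 = 22 dBu.

22 dBu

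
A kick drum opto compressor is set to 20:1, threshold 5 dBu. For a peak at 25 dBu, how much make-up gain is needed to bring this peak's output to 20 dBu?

14 dB

Overshoot 20 dB → 20/20 = 1 dB after compression, so the compressed level is 5 + 1 = 6 dBu.
Make-up = target − compressed = 20 − 6 = 14 dB.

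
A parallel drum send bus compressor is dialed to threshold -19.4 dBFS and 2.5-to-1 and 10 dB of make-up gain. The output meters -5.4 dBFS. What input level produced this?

-9.4 dBFS

Before make-up, the level was -5.4 − 10 = -15.4 dBFS.
That's 4 dB above the -19.4 dBFS threshold.
Before 2.5:1 compression the overshoot was 4 × 2.5 = 10 dB, so input = -19.4 + 10 = -9.4 dBFS.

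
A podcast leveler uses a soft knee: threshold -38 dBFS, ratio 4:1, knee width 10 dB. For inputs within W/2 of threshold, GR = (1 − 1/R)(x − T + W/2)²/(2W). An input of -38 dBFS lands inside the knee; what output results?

-38.9375 dBFS

x − T + W/2 = -38 − (-38) + 5 = 5.
GR = (1 − 1/4) × 5² / 20 = 0.75 × 25 / 20 = 0.9375 dB.
Output = -38 − 0.9375 = -38.9375 dBFS.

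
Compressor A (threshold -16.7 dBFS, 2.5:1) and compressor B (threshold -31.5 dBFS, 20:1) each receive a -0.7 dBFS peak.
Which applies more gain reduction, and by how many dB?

B, by 19.66 dB

A: 16 dB over, compressed to 6.4 dB over, so 9.6 dB of GR.
B: 30.8 dB over, compressed to 1.54 dB over, so 29.26 dB of GR.
B reduces 19.66 dB more.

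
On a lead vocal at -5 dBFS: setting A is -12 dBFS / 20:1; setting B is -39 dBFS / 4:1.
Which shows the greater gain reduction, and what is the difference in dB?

A: GR = 7 − 7/20 = 6.65 dB.
B: GR = 34 − 34/4 = 25.5 dB.
Difference: 18.85 dB in favour of B.

B, by 18.85 dB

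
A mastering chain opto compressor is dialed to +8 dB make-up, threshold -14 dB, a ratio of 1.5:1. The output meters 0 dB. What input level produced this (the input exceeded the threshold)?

Remove make-up: 0 − 8 = -8 dB.
Post-compression overshoot = -8 − (-14) = 6 dB.
Input overshoot = R × output overshoot = 9 dB → input = -14 + 9 = -5 dB.

-5 dB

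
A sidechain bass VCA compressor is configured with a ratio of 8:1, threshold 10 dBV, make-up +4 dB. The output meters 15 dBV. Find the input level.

18 dBV

Before make-up, the level was 15 − 4 = 11 dBV.
That's 1 dB above the 10 dBV threshold.
Input overshoot = R × output overshoot = 8 dB → input = 10 + 8 = 18 dBV.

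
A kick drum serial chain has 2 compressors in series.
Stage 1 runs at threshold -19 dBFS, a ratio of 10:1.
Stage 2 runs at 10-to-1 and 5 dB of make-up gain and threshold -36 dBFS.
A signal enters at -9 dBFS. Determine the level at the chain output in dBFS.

Stage 1: overshoot 10 dB → 10/10 = 1 dB → -18 dBFS.
Stage 2: -18 dBFS is 18 dB over -36 dBFS; at 10:1 that becomes 1.8 dB over, giving -34.2 dBFS; +5 dB make-up → -29.2 dBFS.

-29.2 dBFS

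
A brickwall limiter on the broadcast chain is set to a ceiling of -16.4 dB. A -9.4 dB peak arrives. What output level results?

A brickwall limiter is an ∞:1 compressor: any input above the ceiling is clamped to -16.4 dB.

-16.4 dB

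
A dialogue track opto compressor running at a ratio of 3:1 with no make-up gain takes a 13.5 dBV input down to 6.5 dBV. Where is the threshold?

3 dBV

Gain reduction = 13.5 − 6.5 = 7 dB; output overshoot = GR / (R − 1) = 7 / 2 = 3.5 dB.
Threshold = output − output overshoot = 6.5 − 3.5 = 3 dBV.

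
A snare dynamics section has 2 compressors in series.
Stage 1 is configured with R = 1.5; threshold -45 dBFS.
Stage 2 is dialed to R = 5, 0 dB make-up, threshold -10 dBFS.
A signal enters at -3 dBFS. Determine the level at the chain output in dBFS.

Stage 1: -3 dBFS is 42 dB over -45 dBFS; at 1.5:1 that becomes 28 dB over, giving -17 dBFS.
Stage 2: -17 dBFS ≤ -10 dBFS, so stage 2 doesn't engage; output -17 dBFS.

-17 dBFS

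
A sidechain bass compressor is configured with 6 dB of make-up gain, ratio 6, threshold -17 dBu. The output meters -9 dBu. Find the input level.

Before make-up, the level was -9 − 6 = -15 dBu.
That's 2 dB above the -17 dBu threshold.
Input overshoot = R × output overshoot = 12 dB → input = -17 + 12 = -5 dBu.

-5 dBu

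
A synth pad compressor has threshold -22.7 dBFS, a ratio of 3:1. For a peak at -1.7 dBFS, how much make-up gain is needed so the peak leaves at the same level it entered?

The peak compresses to -22.7 + 21/3 = -15.7 dBFS.
To reach -1.7 dBFS requires -1.7 − (-15.7) = 14 dB of make-up.

14 dB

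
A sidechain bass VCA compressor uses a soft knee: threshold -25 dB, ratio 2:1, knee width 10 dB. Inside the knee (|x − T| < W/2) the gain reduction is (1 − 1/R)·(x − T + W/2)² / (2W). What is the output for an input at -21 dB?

-23.025 dB

x − T + W/2 = -21 − (-25) + 5 = 9.
GR = (1 − 1/2) × 9² / 20 = 0.5 × 81 / 20 = 2.025 dB.
Output = -21 − 2.025 = -23.025 dB.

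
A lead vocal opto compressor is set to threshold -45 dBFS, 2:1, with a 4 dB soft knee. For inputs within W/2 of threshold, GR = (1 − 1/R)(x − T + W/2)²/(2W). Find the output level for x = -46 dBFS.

x − T + W/2 = -46 − (-45) + 2 = 1.
GR = (1 − 1/2) × 1² / 8 = 0.5 × 1 / 8 = 0.0625 dB.
Output = -46 − 0.0625 = -46.0625 dBFS.

-46.0625 dBFS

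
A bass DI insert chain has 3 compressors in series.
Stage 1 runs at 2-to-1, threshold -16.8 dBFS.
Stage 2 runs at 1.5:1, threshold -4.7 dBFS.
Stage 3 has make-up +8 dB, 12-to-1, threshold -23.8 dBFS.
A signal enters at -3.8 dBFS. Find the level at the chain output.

-14.675 dBFS

Stage 1: -3.8 dBFS is 13 dB over -16.8 dBFS; at 2:1 that becomes 6.5 dB over, giving -10.3 dBFS.
Stage 2: below threshold (-10.3 ≤ -4.7); passes unchanged; output -10.3 dBFS.
Stage 3: 13.5 dB above -23.8 dBFS, reduced 12:1 to 1.125 dB above → -22.675 dBFS; +8 dB make-up → -14.675 dBFS.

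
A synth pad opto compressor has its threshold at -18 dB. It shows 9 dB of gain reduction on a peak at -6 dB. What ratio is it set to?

4:1

Input overshoot = -6 − (-18) = 12 dB.
Output overshoot = 12 − 9 = 3 dB.
Ratio = input overshoot / output overshoot = 12 / 3 = 4.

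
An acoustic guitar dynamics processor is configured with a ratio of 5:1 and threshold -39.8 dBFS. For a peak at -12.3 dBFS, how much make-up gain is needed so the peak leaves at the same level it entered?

The peak compresses to -39.8 + 27.5/5 = -34.3 dBFS.
To reach -12.3 dBFS requires -12.3 − (-34.3) = 22 dB of make-up.

22 dB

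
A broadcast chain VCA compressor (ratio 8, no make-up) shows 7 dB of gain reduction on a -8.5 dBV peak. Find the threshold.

Input is 8 dB above T (since output overshoot × R = input overshoot: (-15.5 − T)·8 = -8.5 − T gives T = -16.5 dBV).
Check: -16.5 + (-8.5 − (-16.5))/8 = -16.5 + 1 = -15.5 dBV. ✓

-16.5 dBV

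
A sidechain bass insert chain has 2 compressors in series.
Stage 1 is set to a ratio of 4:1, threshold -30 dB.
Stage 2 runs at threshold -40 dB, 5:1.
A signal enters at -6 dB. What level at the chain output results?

Stage 1: overshoot 24 dB → 24/4 = 6 dB → -24 dB.
Stage 2: -24 dB is 16 dB over -40 dB; at 5:1 that becomes 3.2 dB over, giving -36.8 dB.

-36.8 dB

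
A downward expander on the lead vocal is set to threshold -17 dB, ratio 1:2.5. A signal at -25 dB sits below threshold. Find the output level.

Undershoot = (-17) − (-25) = 8 dB.
At 1:2.5, that expands to 20 dB under threshold.
Output = -17 − 20 = -37 dB.

-37 dB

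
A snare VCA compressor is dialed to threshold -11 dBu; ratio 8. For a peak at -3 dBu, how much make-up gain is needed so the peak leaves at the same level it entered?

7 dB

Without make-up, output = threshold + overshoot/8 = -11 + 1 = -10 dBu.
Gap to target: 7 dB.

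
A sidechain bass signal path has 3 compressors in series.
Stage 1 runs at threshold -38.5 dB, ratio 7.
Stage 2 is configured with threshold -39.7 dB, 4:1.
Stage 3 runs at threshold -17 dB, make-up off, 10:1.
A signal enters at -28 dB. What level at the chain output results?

-39.025 dB

Stage 1: -28 dB is 10.5 dB over -38.5 dB; at 7:1 that becomes 1.5 dB over, giving -37 dB.
Stage 2: -37 dB is 2.7 dB over -39.7 dB; at 4:1 that becomes 0.675 dB over, giving -39.025 dB.
Stage 3: -39.025 dB is at or below the -17 dB threshold — no compression; output -39.025 dB.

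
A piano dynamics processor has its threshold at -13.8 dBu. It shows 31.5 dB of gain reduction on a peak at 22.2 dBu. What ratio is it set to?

8:1

Input overshoot = 22.2 − (-13.8) = 36 dB.
Output overshoot = 36 − 31.5 = 4.5 dB.
Ratio = input overshoot / output overshoot = 36 / 4.5 = 8.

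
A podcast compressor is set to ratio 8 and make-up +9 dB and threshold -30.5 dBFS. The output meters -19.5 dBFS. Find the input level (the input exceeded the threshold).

-14.5 dBFS

Remove make-up: -19.5 − 9 = -28.5 dBFS.
The compressed level sits -28.5 − (-30.5) = 2 dB over threshold.
Input overshoot = R × output overshoot = 16 dB → input = -30.5 + 16 = -14.5 dBFS.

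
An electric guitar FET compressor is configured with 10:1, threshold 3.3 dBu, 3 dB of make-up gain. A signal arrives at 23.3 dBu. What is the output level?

8.3 dBu

The input is 20 dB above the 3.3 dBu threshold.
At 10:1 the overshoot is divided by 10, leaving 2 dB above threshold.
That puts the output at 5.3 dBu; make-up adds 3 dB, giving 8.3 dBu.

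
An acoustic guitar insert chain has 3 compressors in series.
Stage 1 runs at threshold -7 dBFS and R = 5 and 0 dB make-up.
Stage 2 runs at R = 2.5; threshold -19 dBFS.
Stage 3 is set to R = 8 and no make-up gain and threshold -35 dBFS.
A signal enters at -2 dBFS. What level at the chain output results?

-32.35 dBFS

Stage 1: -2 dBFS is 5 dB over -7 dBFS; at 5:1 that becomes 1 dB over, giving -6 dBFS.
Stage 2: overshoot 13 dB → 13/2.5 = 5.2 dB → -13.8 dBFS.
Stage 3: overshoot 21.2 dB → 21.2/8 = 2.65 dB → -32.35 dBFS.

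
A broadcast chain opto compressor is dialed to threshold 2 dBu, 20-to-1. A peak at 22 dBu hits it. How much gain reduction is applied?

Overshoot = 22 − 2 = 20 dB.
At 20:1, output sits 20/20 = 1 dB above threshold.
So the signal is attenuated by 20 − 1 = 19 dB.

19 dB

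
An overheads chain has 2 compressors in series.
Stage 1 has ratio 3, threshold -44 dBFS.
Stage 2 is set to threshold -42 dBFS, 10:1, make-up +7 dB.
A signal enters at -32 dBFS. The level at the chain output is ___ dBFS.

Stage 1: overshoot 12 dB → 12/3 = 4 dB → -40 dBFS.
Stage 2: overshoot 2 dB → 2/10 = 0.2 dB → -41.8 dBFS; +7 dB make-up → -34.8 dBFS.

-34.8 dBFS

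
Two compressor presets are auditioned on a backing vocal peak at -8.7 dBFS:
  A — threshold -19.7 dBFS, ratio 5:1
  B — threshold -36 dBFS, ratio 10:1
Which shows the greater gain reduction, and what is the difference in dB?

B, by 15.77 dB

A: 11 dB over, compressed to 2.2 dB over, so 8.8 dB of GR.
B: 27.3 dB over, compressed to 2.73 dB over, so 24.57 dB of GR.
B reduces 15.77 dB more.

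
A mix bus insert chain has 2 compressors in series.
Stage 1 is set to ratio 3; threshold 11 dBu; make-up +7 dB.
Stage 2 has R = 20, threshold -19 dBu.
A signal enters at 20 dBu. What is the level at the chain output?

-17 dBu

Stage 1: 20 dBu is 9 dB over 11 dBu; at 3:1 that becomes 3 dB over, giving 14 dBu; +7 dB make-up → 21 dBu.
Stage 2: 40 dB above -19 dBu, reduced 20:1 to 2 dB above → -17 dBu.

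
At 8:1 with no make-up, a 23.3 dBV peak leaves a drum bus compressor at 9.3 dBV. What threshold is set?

Gain reduction = 23.3 − 9.3 = 14 dB; output overshoot = GR / (R − 1) = 14 / 7 = 2 dB.
Threshold = output − output overshoot = 9.3 − 2 = 7.3 dBV.

7.3 dBV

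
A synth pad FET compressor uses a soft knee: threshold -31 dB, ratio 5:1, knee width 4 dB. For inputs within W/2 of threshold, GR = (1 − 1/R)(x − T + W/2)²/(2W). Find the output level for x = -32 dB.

x − T + W/2 = -32 − (-31) + 2 = 1.
GR = (1 − 1/5) × 1² / 8 = 0.8 × 1 / 8 = 0.1 dB.
Output = -32 − 0.1 = -32.1 dB.

-32.1 dB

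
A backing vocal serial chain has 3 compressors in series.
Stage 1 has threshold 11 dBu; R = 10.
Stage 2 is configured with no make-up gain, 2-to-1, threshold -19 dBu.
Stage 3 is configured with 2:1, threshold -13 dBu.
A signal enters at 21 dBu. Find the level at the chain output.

Stage 1: overshoot 10 dB → 10/10 = 1 dB → 12 dBu.
Stage 2: 31 dB above -19 dBu, reduced 2:1 to 15.5 dB above → -3.5 dBu.
Stage 3: 9.5 dB above -13 dBu, reduced 2:1 to 4.75 dB above → -8.25 dBu.

-8.25 dBu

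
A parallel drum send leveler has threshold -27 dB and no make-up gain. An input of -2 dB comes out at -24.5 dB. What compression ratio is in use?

Input overshoot = -2 − (-27) = 25 dB; output overshoot = -24.5 − (-27) = 2.5 dB.
Ratio = 25 / 2.5 = 10.

10:1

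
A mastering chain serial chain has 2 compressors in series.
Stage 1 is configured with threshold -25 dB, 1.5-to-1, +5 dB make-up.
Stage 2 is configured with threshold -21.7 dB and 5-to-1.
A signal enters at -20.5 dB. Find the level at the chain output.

Stage 1: 4.5 dB above -25 dB, reduced 1.5:1 to 3 dB above → -22 dB; +5 dB make-up → -17 dB.
Stage 2: -17 dB is 4.7 dB over -21.7 dB; at 5:1 that becomes 0.94 dB over, giving -20.76 dB.

-20.76 dB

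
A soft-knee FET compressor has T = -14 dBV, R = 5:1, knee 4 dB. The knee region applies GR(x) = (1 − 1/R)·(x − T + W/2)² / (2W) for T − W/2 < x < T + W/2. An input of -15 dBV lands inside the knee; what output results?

x − T + W/2 = -15 − (-14) + 2 = 1.
GR = (1 − 1/5) × 1² / 8 = 0.8 × 1 / 8 = 0.1 dB.
Output = -15 − 0.1 = -15.1 dBV.

-15.1 dBV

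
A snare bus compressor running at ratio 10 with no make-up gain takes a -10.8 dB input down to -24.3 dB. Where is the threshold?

-25.8 dB

Let T be the threshold. Output overshoot = (input overshoot)/R, so -24.3 − T = (-10.8 − T)/10.
10·(-24.3 − T) = -10.8 − T → 9·T = -243 − (-10.8) = -232.2.
T = -232.2/9 = -25.8 dB.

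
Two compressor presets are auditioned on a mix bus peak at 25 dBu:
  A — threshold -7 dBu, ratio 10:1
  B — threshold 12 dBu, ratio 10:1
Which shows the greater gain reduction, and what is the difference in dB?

A: 32 dB over, compressed to 3.2 dB over, so 28.8 dB of GR.
B: 13 dB over, compressed to 1.3 dB over, so 11.7 dB of GR.
A reduces 17.1 dB more.

A, by 17.1 dB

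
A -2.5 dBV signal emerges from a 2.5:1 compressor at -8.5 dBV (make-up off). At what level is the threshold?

-12.5 dBV

Let T be the threshold. Output overshoot = (input overshoot)/R, so -8.5 − T = (-2.5 − T)/2.5.
2.5·(-8.5 − T) = -2.5 − T → 1.5·T = -21.25 − (-2.5) = -18.75.
T = -18.75/1.5 = -12.5 dBV.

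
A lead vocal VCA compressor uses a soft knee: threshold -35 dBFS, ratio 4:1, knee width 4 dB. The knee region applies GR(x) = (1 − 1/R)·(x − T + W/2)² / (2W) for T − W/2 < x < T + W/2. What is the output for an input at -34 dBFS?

x − T + W/2 = -34 − (-35) + 2 = 3.
GR = (1 − 1/4) × 3² / 8 = 0.75 × 9 / 8 = 0.84375 dB.
Output = -34 − 0.84375 = -34.84375 dBFS.

-34.84375 dBFS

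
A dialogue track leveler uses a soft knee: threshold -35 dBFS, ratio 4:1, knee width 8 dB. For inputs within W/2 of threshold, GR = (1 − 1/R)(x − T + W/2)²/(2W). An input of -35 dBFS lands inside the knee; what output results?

-35.75 dBFS

x − T + W/2 = -35 − (-35) + 4 = 4.
GR = (1 − 1/4) × 4² / 16 = 0.75 × 16 / 16 = 0.75 dB.
Output = -35 − 0.75 = -35.75 dBFS.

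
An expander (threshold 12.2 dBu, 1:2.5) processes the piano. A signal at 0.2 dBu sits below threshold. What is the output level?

The input is 12 dB below the 12.2 dBu threshold.
A 1:2.5 expander multiplies undershoot by 2.5: 12 × 2.5 = 30 dB below threshold.
Output = 12.2 − 30 = -17.8 dBu.

-17.8 dBu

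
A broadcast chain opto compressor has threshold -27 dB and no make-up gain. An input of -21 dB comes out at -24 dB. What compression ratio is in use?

2:1

Input overshoot = -21 − (-27) = 6 dB; output overshoot = -24 − (-27) = 3 dB.
Ratio = 6 / 3 = 2.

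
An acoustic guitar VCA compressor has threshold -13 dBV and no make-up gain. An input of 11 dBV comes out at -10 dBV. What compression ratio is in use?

8:1

Input overshoot = 11 − (-13) = 24 dB; output overshoot = -10 − (-13) = 3 dB.
Ratio = 24 / 3 = 8.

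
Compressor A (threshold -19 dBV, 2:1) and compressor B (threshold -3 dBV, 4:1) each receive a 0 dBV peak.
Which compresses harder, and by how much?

A, by 7.25 dB

A: GR = 19 − 19/2 = 9.5 dB.
B: GR = 3 − 3/4 = 2.25 dB.
Difference: 7.25 dB in favour of A.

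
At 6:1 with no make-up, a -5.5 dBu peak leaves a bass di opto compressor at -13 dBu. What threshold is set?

Input is 9 dB above T (since output overshoot × R = input overshoot: (-13 − T)·6 = -5.5 − T gives T = -14.5 dBu).
Check: -14.5 + (-5.5 − (-14.5))/6 = -14.5 + 1.5 = -13 dBu. ✓

-14.5 dBu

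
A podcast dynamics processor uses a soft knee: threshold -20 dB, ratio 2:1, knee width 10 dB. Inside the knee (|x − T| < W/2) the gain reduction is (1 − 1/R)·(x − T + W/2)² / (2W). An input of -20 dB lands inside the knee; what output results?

x − T + W/2 = -20 − (-20) + 5 = 5.
GR = (1 − 1/2) × 5² / 20 = 0.5 × 25 / 20 = 0.625 dB.
Output = -20 − 0.625 = -20.625 dB.

-20.625 dB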